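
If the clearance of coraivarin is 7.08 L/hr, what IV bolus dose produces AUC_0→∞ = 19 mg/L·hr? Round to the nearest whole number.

Dose = 135 mg

Dose_iv = CL × AUC_0→∞
     = 7.08 × 19 = 134.52 mg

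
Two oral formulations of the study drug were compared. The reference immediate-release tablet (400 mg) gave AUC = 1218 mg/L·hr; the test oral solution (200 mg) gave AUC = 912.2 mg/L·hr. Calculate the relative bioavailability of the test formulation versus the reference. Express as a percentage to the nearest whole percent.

F_rel = (AUC_test/D_test) / (AUC_ref/D_ref)
      = (912.2/200) / (1218/400)
      = 4.561 / 3.045 = 1.4979 = 149.79%

F_rel = 150%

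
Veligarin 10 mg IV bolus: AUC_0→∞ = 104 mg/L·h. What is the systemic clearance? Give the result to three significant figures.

CL = Dose_iv / AUC_0→∞
   = 10 / 104 = 0.0961538 L/h

CL = 0.0962 L/h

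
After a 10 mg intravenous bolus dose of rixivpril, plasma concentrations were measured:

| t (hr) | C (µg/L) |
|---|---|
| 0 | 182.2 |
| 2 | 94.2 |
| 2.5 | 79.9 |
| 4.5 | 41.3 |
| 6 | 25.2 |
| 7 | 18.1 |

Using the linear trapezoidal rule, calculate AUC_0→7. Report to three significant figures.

Trapezoidal AUC_0→7:
  [0→2]: (182.2+94.2)/2 × 2 = 276.4
  [2→2.5]: (94.2+79.9)/2 × 0.5 = 43.525
  [2.5→4.5]: (79.9+41.3)/2 × 2 = 121.2
  [4.5→6]: (41.3+25.2)/2 × 1.5 = 49.875
  [6→7]: (25.2+18.1)/2 × 1 = 21.65
  Sum = 512.65 µg/L·hr

AUC = 513 µg/L·hr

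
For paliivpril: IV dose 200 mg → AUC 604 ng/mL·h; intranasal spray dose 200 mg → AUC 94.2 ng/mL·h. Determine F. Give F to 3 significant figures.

F = (AUC_ev / D_ev) / (AUC_iv / D_iv)
  = (94.2/200) / (604/200)
  = 0.471 / 3.02 = 0.1560

F = 0.156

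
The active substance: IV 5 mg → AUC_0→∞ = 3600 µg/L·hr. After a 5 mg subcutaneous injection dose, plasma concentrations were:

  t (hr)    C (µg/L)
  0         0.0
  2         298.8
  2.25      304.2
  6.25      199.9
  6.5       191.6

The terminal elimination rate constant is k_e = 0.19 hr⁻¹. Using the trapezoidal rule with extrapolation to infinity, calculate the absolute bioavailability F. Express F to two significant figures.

F = 0.68

Trapezoidal AUC_0→6.5 (subcutaneous injection):
  [0→2]: (0.0+298.8)/2 × 2 = 298.8
  [2→2.25]: (298.8+304.2)/2 × 0.25 = 75.375
  [2.25→6.25]: (304.2+199.9)/2 × 4 = 1008.2
  [6.25→6.5]: (199.9+191.6)/2 × 0.25 = 48.9375
  Sum = 1431.3125 µg/L·hr
Tail: C_last/k_e = 191.6/0.19 = 1008.421
AUC_0→∞ (subcutaneous injection) = 1431.3125 + 1008.421 = 2439.7335 µg/L·hr
F = (AUC_ev/D_ev)/(AUC_iv/D_iv) = (2439.7335/5)/(3600/5) = 487.9467/720 = 0.6777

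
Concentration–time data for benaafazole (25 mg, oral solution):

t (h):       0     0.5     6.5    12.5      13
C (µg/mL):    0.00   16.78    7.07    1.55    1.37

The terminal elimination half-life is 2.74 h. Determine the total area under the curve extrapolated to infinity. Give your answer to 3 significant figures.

AUC = 108 µg/mL·h

Trapezoidal AUC_0→13:
  [0→0.5]: (0.00+16.78)/2 × 0.5 = 4.195
  [0.5→6.5]: (16.78+7.07)/2 × 6 = 71.55
  [6.5→12.5]: (7.07+1.55)/2 × 6 = 25.86
  [12.5→13]: (1.55+1.37)/2 × 0.5 = 0.73
  Sum = 102.335 µg/mL·h
k_e = ln2 / t½ = 0.693147 / 2.74 = 0.2530 h^-1
Extrapolated tail: C_last / k_e = 1.37 / 0.253 = 5.415
AUC_0→∞ = 102.335 + 5.415 = 107.75 µg/mL·h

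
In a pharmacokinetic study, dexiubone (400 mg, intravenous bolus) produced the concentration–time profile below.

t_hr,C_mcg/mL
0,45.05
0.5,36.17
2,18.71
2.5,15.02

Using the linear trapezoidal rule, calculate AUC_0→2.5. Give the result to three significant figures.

Trapezoidal AUC_0→2.5:
  [0→0.5]: (45.05+36.17)/2 × 0.5 = 20.305
  [0.5→2]: (36.17+18.71)/2 × 1.5 = 41.16
  [2→2.5]: (18.71+15.02)/2 × 0.5 = 8.4325
  Sum = 69.8975 mcg/mL·hr

AUC = 69.9 mcg/mL·hr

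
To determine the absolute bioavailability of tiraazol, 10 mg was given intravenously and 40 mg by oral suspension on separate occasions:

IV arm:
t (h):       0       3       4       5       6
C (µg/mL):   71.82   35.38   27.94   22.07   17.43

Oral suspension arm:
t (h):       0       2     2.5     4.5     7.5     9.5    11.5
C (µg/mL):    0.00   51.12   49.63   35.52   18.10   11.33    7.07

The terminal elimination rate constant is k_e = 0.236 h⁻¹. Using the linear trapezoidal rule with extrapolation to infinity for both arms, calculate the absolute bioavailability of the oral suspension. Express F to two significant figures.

Trapezoidal AUC_0→6 (IV):
  [0→3]: (71.82+35.38)/2 × 3 = 160.8
  [3→4]: (35.38+27.94)/2 × 1 = 31.66
  [4→5]: (27.94+22.07)/2 × 1 = 25.005
  [5→6]: (22.07+17.43)/2 × 1 = 19.75
  Sum = 237.215 µg/mL·h
IV tail: 17.43/0.236 = 73.856; AUC_iv,0→∞ = 237.215 + 73.856 = 311.071 µg/mL·h
Trapezoidal AUC_0→11.5 (oral suspension):
  [0→2]: (0.00+51.12)/2 × 2 = 51.12
  [2→2.5]: (51.12+49.63)/2 × 0.5 = 25.1875
  [2.5→4.5]: (49.63+35.52)/2 × 2 = 85.15
  [4.5→7.5]: (35.52+18.10)/2 × 3 = 80.43
  [7.5→9.5]: (18.10+11.33)/2 × 2 = 29.43
  [9.5→11.5]: (11.33+7.07)/2 × 2 = 18.4
  Sum = 289.7175 µg/mL·h
oral suspension tail: 7.07/0.236 = 29.958; AUC_ev,0→∞ = 289.7175 + 29.958 = 319.6755 µg/mL·h
F = (AUC_ev/D_ev)/(AUC_iv/D_iv) = (319.6755/40)/(311.071/10) = 7.9918875/31.1071 = 0.2569

F = 0.26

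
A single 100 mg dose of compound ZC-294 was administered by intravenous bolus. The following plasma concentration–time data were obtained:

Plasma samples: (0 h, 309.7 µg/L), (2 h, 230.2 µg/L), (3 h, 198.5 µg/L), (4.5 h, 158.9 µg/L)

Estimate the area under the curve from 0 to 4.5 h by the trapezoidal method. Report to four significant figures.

AUC = 1022 µg/L·h

Trapezoidal AUC_0→4.5:
  [0→2]: (309.7+230.2)/2 × 2 = 539.9
  [2→3]: (230.2+198.5)/2 × 1 = 214.35
  [3→4.5]: (198.5+158.9)/2 × 1.5 = 268.05
  Sum = 1022.3 µg/L·h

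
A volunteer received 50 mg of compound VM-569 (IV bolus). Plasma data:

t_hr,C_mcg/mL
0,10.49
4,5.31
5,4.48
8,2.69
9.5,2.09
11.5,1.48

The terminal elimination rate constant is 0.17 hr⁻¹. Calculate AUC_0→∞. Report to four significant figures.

Trapezoidal AUC_0→11.5:
  [0→4]: (10.49+5.31)/2 × 4 = 31.6
  [4→5]: (5.31+4.48)/2 × 1 = 4.895
  [5→8]: (4.48+2.69)/2 × 3 = 10.755
  [8→9.5]: (2.69+2.09)/2 × 1.5 = 3.585
  [9.5→11.5]: (2.09+1.48)/2 × 2 = 3.57
  Sum = 54.405 mcg/mL·hr
Extrapolated tail: C_last / k_e = 1.48 / 0.17 = 8.706
AUC_0→∞ = 54.405 + 8.706 = 63.111 mcg/mL·hr

AUC = 63.11 mcg/mL·hr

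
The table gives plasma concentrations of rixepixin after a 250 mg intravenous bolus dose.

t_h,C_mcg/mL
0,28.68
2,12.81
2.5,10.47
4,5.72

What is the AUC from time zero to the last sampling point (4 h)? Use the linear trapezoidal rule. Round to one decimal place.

AUC = 59.5 mcg/mL·h

Trapezoidal AUC_0→4:
  [0→2]: (28.68+12.81)/2 × 2 = 41.49
  [2→2.5]: (12.81+10.47)/2 × 0.5 = 5.82
  [2.5→4]: (10.47+5.72)/2 × 1.5 = 12.1425
  Sum = 59.4525 mcg/mL·h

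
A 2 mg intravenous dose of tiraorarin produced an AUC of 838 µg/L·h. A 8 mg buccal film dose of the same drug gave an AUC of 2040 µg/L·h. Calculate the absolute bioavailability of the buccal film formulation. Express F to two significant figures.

F = 0.61

F = (AUC_ev / D_ev) / (AUC_iv / D_iv)
  = (2040/8) / (838/2)
  = 255 / 419 = 0.6086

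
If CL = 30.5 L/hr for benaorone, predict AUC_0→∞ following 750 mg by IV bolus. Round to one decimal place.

AUC_0→∞ = Dose_iv / CL
        = 750 / 30.5 = 24.5902 mg/L·hr

AUC = 24.6 mg/L·hr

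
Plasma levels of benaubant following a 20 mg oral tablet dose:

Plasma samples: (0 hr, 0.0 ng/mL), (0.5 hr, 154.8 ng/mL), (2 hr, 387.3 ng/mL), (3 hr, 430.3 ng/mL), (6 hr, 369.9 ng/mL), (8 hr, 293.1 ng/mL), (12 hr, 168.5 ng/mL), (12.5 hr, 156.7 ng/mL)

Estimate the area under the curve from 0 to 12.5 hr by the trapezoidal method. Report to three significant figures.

AUC = 3720 ng/mL·hr

Trapezoidal AUC_0→12.5:
  [0→0.5]: (0.0+154.8)/2 × 0.5 = 38.7
  [0.5→2]: (154.8+387.3)/2 × 1.5 = 406.575
  [2→3]: (387.3+430.3)/2 × 1 = 408.8
  [3→6]: (430.3+369.9)/2 × 3 = 1200.3
  [6→8]: (369.9+293.1)/2 × 2 = 663.0
  [8→12]: (293.1+168.5)/2 × 4 = 923.2
  [12→12.5]: (168.5+156.7)/2 × 0.5 = 81.3
  Sum = 3721.875 ng/mL·hr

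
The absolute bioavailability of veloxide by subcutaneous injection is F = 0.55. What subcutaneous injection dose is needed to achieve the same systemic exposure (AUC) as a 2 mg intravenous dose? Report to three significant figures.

For equal systemic exposure: F × D_ev = D_iv
D_ev = D_iv / F = 2 / 0.55 = 3.63636 mg

D_subcutaneous = 3.64 mg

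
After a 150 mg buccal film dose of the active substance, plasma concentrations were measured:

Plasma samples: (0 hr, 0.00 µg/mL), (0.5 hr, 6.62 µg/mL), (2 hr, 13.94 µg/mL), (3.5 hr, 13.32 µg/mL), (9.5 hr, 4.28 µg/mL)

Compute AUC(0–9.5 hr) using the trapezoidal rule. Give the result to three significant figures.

Trapezoidal AUC_0→9.5:
  [0→0.5]: (0.00+6.62)/2 × 0.5 = 1.655
  [0.5→2]: (6.62+13.94)/2 × 1.5 = 15.42
  [2→3.5]: (13.94+13.32)/2 × 1.5 = 20.445
  [3.5→9.5]: (13.32+4.28)/2 × 6 = 52.8
  Sum = 90.32 µg/mL·hr

AUC = 90.3 µg/mL·hr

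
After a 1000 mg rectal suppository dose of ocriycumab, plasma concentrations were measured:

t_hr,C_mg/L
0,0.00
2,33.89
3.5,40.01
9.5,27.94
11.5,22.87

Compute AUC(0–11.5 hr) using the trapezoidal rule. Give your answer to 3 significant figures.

AUC = 344 mg/L·hr

Trapezoidal AUC_0→11.5:
  [0→2]: (0.00+33.89)/2 × 2 = 33.89
  [2→3.5]: (33.89+40.01)/2 × 1.5 = 55.425
  [3.5→9.5]: (40.01+27.94)/2 × 6 = 203.85
  [9.5→11.5]: (27.94+22.87)/2 × 2 = 50.81
  Sum = 343.975 mg/L·hr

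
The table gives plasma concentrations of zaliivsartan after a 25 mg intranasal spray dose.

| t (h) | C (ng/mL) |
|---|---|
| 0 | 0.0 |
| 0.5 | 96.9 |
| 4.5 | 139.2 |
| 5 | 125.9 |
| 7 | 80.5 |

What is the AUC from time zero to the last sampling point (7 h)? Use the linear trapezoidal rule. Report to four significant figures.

AUC = 769.1 ng/mL·h

Trapezoidal AUC_0→7:
  [0→0.5]: (0.0+96.9)/2 × 0.5 = 24.225
  [0.5→4.5]: (96.9+139.2)/2 × 4 = 472.2
  [4.5→5]: (139.2+125.9)/2 × 0.5 = 66.275
  [5→7]: (125.9+80.5)/2 × 2 = 206.4
  Sum = 769.1 ng/mL·h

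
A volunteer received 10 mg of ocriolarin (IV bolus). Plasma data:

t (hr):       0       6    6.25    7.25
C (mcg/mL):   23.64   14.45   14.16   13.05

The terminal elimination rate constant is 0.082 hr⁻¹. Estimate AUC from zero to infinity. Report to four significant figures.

Trapezoidal AUC_0→7.25:
  [0→6]: (23.64+14.45)/2 × 6 = 114.27
  [6→6.25]: (14.45+14.16)/2 × 0.25 = 3.57625
  [6.25→7.25]: (14.16+13.05)/2 × 1 = 13.605
  Sum = 131.45125 mcg/mL·hr
Extrapolated tail: C_last / k_e = 13.05 / 0.082 = 159.146
AUC_0→∞ = 131.45125 + 159.146 = 290.59725 mcg/mL·hr

AUC = 290.6 mcg/mL·hr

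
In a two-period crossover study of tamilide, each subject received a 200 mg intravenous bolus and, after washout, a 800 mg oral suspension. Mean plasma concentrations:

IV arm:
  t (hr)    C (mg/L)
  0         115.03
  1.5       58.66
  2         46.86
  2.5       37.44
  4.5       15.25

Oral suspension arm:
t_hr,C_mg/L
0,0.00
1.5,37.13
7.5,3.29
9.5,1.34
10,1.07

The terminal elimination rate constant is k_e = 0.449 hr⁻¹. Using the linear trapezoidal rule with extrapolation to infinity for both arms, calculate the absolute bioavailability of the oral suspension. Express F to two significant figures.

Trapezoidal AUC_0→4.5 (IV):
  [0→1.5]: (115.03+58.66)/2 × 1.5 = 130.2675
  [1.5→2]: (58.66+46.86)/2 × 0.5 = 26.38
  [2→2.5]: (46.86+37.44)/2 × 0.5 = 21.075
  [2.5→4.5]: (37.44+15.25)/2 × 2 = 52.69
  Sum = 230.4125 mg/L·hr
IV tail: 15.25/0.449 = 33.964; AUC_iv,0→∞ = 230.4125 + 33.964 = 264.3765 mg/L·hr
Trapezoidal AUC_0→10 (oral suspension):
  [0→1.5]: (0.00+37.13)/2 × 1.5 = 27.8475
  [1.5→7.5]: (37.13+3.29)/2 × 6 = 121.26
  [7.5→9.5]: (3.29+1.34)/2 × 2 = 4.63
  [9.5→10]: (1.34+1.07)/2 × 0.5 = 0.6025
  Sum = 154.34 mg/L·hr
oral suspension tail: 1.07/0.449 = 2.383; AUC_ev,0→∞ = 154.34 + 2.383 = 156.723 mg/L·hr
F = (AUC_ev/D_ev)/(AUC_iv/D_iv) = (156.723/800)/(264.3765/200) = 0.19590375/1.3218825 = 0.1482

F = 0.15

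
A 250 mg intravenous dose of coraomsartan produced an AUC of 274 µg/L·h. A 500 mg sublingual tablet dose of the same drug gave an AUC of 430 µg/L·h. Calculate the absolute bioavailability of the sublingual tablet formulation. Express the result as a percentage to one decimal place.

F = 78.5%

F = (AUC_ev / D_ev) / (AUC_iv / D_iv)
  = (430/500) / (274/250)
  = 0.86 / 1.096 = 0.7847
  = 78.47%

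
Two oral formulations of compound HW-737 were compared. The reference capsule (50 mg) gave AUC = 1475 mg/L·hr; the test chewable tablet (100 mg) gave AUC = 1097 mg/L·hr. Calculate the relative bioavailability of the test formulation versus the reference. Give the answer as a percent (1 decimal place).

F_rel = 37.2%

F_rel = (AUC_test/D_test) / (AUC_ref/D_ref)
      = (1097/100) / (1475/50)
      = 10.97 / 29.5 = 0.3719 = 37.19%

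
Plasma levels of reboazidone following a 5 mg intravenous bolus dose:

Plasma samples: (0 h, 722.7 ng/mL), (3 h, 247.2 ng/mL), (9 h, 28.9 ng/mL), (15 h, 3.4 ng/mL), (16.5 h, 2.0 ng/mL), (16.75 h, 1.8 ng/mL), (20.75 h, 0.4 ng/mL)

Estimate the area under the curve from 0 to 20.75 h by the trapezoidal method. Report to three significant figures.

Trapezoidal AUC_0→20.75:
  [0→3]: (722.7+247.2)/2 × 3 = 1454.85
  [3→9]: (247.2+28.9)/2 × 6 = 828.3
  [9→15]: (28.9+3.4)/2 × 6 = 96.9
  [15→16.5]: (3.4+2.0)/2 × 1.5 = 4.05
  [16.5→16.75]: (2.0+1.8)/2 × 0.25 = 0.475
  [16.75→20.75]: (1.8+0.4)/2 × 4 = 4.4
  Sum = 2388.975 ng/mL·h

AUC = 2390 ng/mL·h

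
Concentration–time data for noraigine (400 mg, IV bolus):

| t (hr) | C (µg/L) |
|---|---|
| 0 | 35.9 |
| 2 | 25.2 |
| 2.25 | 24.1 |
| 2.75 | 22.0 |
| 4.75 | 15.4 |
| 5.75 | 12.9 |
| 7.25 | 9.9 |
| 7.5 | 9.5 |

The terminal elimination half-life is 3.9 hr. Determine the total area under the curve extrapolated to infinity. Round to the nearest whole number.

Trapezoidal AUC_0→7.5:
  [0→2]: (35.9+25.2)/2 × 2 = 61.1
  [2→2.25]: (25.2+24.1)/2 × 0.25 = 6.1625
  [2.25→2.75]: (24.1+22.0)/2 × 0.5 = 11.525
  [2.75→4.75]: (22.0+15.4)/2 × 2 = 37.4
  [4.75→5.75]: (15.4+12.9)/2 × 1 = 14.15
  [5.75→7.25]: (12.9+9.9)/2 × 1.5 = 17.1
  [7.25→7.5]: (9.9+9.5)/2 × 0.25 = 2.425
  Sum = 149.8625 µg/L·hr
k_e = ln2 / t½ = 0.693147 / 3.9 = 0.1777 hr^-1
Extrapolated tail: C_last / k_e = 9.5 / 0.1777 = 53.461
AUC_0→∞ = 149.8625 + 53.461 = 203.3235 µg/L·hr

AUC = 203 µg/L·hr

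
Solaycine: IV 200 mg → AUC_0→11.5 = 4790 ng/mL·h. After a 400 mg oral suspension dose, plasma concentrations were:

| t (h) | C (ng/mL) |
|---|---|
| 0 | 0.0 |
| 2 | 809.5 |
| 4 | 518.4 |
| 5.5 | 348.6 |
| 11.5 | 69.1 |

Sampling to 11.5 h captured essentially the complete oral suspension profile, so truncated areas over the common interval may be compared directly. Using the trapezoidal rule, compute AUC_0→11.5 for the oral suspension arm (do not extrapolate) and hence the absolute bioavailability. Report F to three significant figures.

Trapezoidal AUC_0→11.5 (oral suspension):
  [0→2]: (0.0+809.5)/2 × 2 = 809.5
  [2→4]: (809.5+518.4)/2 × 2 = 1327.9
  [4→5.5]: (518.4+348.6)/2 × 1.5 = 650.25
  [5.5→11.5]: (348.6+69.1)/2 × 6 = 1253.1
  Sum = 4040.75 ng/mL·h
F = (AUC_ev/D_ev)/(AUC_iv/D_iv) = (4040.75/400)/(4790/200) = 10.101875/23.95 = 0.4218

F = 0.422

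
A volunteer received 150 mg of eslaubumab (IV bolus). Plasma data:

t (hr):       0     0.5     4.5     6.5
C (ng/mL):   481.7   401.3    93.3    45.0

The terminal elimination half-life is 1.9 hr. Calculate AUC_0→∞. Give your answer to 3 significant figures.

Trapezoidal AUC_0→6.5:
  [0→0.5]: (481.7+401.3)/2 × 0.5 = 220.75
  [0.5→4.5]: (401.3+93.3)/2 × 4 = 989.2
  [4.5→6.5]: (93.3+45.0)/2 × 2 = 138.3
  Sum = 1348.25 ng/mL·hr
k_e = ln2 / t½ = 0.693147 / 1.9 = 0.3648 hr^-1
Extrapolated tail: C_last / k_e = 45.0 / 0.3648 = 123.355
AUC_0→∞ = 1348.25 + 123.355 = 1471.605 ng/mL·hr

AUC = 1470 ng/mL·hr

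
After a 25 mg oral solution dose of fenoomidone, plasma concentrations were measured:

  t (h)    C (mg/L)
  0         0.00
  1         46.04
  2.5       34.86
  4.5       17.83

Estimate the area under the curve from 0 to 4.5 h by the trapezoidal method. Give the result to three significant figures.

AUC = 136 mg/L·h

Trapezoidal AUC_0→4.5:
  [0→1]: (0.00+46.04)/2 × 1 = 23.02
  [1→2.5]: (46.04+34.86)/2 × 1.5 = 60.675
  [2.5→4.5]: (34.86+17.83)/2 × 2 = 52.69
  Sum = 136.385 mg/L·h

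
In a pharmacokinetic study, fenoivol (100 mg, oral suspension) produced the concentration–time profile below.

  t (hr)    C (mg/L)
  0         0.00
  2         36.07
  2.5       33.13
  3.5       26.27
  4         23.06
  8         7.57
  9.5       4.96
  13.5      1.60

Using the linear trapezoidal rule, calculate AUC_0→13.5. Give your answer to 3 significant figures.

Trapezoidal AUC_0→13.5:
  [0→2]: (0.00+36.07)/2 × 2 = 36.07
  [2→2.5]: (36.07+33.13)/2 × 0.5 = 17.3
  [2.5→3.5]: (33.13+26.27)/2 × 1 = 29.7
  [3.5→4]: (26.27+23.06)/2 × 0.5 = 12.3325
  [4→8]: (23.06+7.57)/2 × 4 = 61.26
  [8→9.5]: (7.57+4.96)/2 × 1.5 = 9.3975
  [9.5→13.5]: (4.96+1.60)/2 × 4 = 13.12
  Sum = 179.18 mg/L·hr

AUC = 179 mg/L·hr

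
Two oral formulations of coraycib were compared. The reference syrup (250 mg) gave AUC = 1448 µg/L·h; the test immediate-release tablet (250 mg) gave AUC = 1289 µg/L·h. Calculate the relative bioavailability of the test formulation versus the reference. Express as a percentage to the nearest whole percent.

F_rel = (AUC_test/D_test) / (AUC_ref/D_ref)
      = (1289/250) / (1448/250)
      = 5.156 / 5.792 = 0.8902 = 89.02%

F_rel = 89%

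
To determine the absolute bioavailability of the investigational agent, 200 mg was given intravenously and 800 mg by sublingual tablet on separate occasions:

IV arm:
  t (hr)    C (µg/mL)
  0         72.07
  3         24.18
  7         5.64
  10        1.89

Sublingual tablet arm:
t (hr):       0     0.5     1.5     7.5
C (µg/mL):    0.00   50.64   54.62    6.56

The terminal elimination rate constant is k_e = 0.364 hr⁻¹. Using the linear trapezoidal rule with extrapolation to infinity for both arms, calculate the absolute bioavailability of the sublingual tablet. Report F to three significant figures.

F = 0.303

Trapezoidal AUC_0→10 (IV):
  [0→3]: (72.07+24.18)/2 × 3 = 144.375
  [3→7]: (24.18+5.64)/2 × 4 = 59.64
  [7→10]: (5.64+1.89)/2 × 3 = 11.295
  Sum = 215.31 µg/mL·hr
IV tail: 1.89/0.364 = 5.192; AUC_iv,0→∞ = 215.31 + 5.192 = 220.502 µg/mL·hr
Trapezoidal AUC_0→7.5 (sublingual tablet):
  [0→0.5]: (0.00+50.64)/2 × 0.5 = 12.66
  [0.5→1.5]: (50.64+54.62)/2 × 1 = 52.63
  [1.5→7.5]: (54.62+6.56)/2 × 6 = 183.54
  Sum = 248.83 µg/mL·hr
sublingual tablet tail: 6.56/0.364 = 18.022; AUC_ev,0→∞ = 248.83 + 18.022 = 266.852 µg/mL·hr
F = (AUC_ev/D_ev)/(AUC_iv/D_iv) = (266.852/800)/(220.502/200) = 0.333565/1.10251 = 0.3026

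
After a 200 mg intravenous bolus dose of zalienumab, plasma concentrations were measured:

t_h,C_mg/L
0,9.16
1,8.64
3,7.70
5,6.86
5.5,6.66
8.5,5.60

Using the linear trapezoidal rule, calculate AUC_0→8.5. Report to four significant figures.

Trapezoidal AUC_0→8.5:
  [0→1]: (9.16+8.64)/2 × 1 = 8.9
  [1→3]: (8.64+7.70)/2 × 2 = 16.34
  [3→5]: (7.70+6.86)/2 × 2 = 14.56
  [5→5.5]: (6.86+6.66)/2 × 0.5 = 3.38
  [5.5→8.5]: (6.66+5.60)/2 × 3 = 18.39
  Sum = 61.57 mg/L·h

AUC = 61.57 mg/L·h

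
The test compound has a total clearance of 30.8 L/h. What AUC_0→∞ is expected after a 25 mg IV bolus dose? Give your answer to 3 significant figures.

AUC = 0.812 mg/L·h

AUC_0→∞ = Dose_iv / CL
        = 25 / 30.8 = 0.811688 mg/L·h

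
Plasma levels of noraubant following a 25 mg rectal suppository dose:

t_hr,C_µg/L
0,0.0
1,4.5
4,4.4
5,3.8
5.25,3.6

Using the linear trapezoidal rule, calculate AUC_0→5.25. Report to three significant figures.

AUC = 20.6 µg/L·hr

Trapezoidal AUC_0→5.25:
  [0→1]: (0.0+4.5)/2 × 1 = 2.25
  [1→4]: (4.5+4.4)/2 × 3 = 13.35
  [4→5]: (4.4+3.8)/2 × 1 = 4.1
  [5→5.25]: (3.8+3.6)/2 × 0.25 = 0.925
  Sum = 20.625 µg/L·hr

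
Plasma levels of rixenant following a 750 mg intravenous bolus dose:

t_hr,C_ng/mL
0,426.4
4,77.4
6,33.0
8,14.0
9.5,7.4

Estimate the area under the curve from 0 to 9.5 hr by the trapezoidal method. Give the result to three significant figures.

AUC = 1180 ng/mL·hr

Trapezoidal AUC_0→9.5:
  [0→4]: (426.4+77.4)/2 × 4 = 1007.6
  [4→6]: (77.4+33.0)/2 × 2 = 110.4
  [6→8]: (33.0+14.0)/2 × 2 = 47.0
  [8→9.5]: (14.0+7.4)/2 × 1.5 = 16.05
  Sum = 1181.05 ng/mL·hr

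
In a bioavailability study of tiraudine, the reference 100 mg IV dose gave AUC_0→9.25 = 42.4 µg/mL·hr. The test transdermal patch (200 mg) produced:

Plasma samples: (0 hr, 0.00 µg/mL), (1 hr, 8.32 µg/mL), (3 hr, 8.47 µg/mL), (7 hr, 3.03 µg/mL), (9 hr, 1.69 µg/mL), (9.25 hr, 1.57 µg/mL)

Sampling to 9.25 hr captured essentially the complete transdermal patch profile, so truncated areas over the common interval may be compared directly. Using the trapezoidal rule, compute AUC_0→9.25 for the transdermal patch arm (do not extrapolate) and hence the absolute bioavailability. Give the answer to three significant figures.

Trapezoidal AUC_0→9.25 (transdermal patch):
  [0→1]: (0.00+8.32)/2 × 1 = 4.16
  [1→3]: (8.32+8.47)/2 × 2 = 16.79
  [3→7]: (8.47+3.03)/2 × 4 = 23.0
  [7→9]: (3.03+1.69)/2 × 2 = 4.72
  [9→9.25]: (1.69+1.57)/2 × 0.25 = 0.4075
  Sum = 49.0775 µg/mL·hr
F = (AUC_ev/D_ev)/(AUC_iv/D_iv) = (49.0775/200)/(42.4/100) = 0.2453875/0.424 = 0.5787

F = 0.579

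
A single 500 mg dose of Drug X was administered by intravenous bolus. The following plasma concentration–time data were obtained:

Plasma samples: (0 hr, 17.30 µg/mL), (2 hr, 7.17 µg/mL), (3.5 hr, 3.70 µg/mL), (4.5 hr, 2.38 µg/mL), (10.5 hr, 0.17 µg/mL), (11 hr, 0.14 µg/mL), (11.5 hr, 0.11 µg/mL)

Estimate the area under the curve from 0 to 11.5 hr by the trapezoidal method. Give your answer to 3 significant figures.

AUC = 43.5 µg/mL·hr

Trapezoidal AUC_0→11.5:
  [0→2]: (17.30+7.17)/2 × 2 = 24.47
  [2→3.5]: (7.17+3.70)/2 × 1.5 = 8.1525
  [3.5→4.5]: (3.70+2.38)/2 × 1 = 3.04
  [4.5→10.5]: (2.38+0.17)/2 × 6 = 7.65
  [10.5→11]: (0.17+0.14)/2 × 0.5 = 0.0775
  [11→11.5]: (0.14+0.11)/2 × 0.5 = 0.0625
  Sum = 43.4525 µg/mL·hr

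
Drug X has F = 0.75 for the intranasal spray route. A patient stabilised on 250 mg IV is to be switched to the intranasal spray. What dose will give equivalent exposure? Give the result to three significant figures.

D_intranasal = 333 mg

For equal systemic exposure: F × D_ev = D_iv
D_ev = D_iv / F = 250 / 0.75 = 333.333 mg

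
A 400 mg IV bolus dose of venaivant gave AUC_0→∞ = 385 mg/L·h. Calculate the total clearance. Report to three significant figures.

CL = 1.04 L/h

CL = Dose_iv / AUC_0→∞
   = 400 / 385 = 1.03896 L/h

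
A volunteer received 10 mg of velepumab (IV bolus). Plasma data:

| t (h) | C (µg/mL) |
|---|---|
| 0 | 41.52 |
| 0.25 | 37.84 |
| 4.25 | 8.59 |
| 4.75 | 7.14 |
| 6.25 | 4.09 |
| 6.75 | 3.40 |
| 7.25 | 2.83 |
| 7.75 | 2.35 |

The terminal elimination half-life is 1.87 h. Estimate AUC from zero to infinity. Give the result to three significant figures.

AUC = 126 µg/mL·h

Trapezoidal AUC_0→7.75:
  [0→0.25]: (41.52+37.84)/2 × 0.25 = 9.92
  [0.25→4.25]: (37.84+8.59)/2 × 4 = 92.86
  [4.25→4.75]: (8.59+7.14)/2 × 0.5 = 3.9325
  [4.75→6.25]: (7.14+4.09)/2 × 1.5 = 8.4225
  [6.25→6.75]: (4.09+3.40)/2 × 0.5 = 1.8725
  [6.75→7.25]: (3.40+2.83)/2 × 0.5 = 1.5575
  [7.25→7.75]: (2.83+2.35)/2 × 0.5 = 1.295
  Sum = 119.86 µg/mL·h
k_e = ln2 / t½ = 0.693147 / 1.87 = 0.3707 h^-1
Extrapolated tail: C_last / k_e = 2.35 / 0.3707 = 6.339
AUC_0→∞ = 119.86 + 6.339 = 126.199 µg/mL·h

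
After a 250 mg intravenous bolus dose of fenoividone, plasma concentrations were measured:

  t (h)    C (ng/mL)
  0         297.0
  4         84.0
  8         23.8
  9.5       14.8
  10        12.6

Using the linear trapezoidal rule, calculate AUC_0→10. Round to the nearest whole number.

AUC = 1013 ng/mL·h

Trapezoidal AUC_0→10:
  [0→4]: (297.0+84.0)/2 × 4 = 762.0
  [4→8]: (84.0+23.8)/2 × 4 = 215.6
  [8→9.5]: (23.8+14.8)/2 × 1.5 = 28.95
  [9.5→10]: (14.8+12.6)/2 × 0.5 = 6.85
  Sum = 1013.4 ng/mL·h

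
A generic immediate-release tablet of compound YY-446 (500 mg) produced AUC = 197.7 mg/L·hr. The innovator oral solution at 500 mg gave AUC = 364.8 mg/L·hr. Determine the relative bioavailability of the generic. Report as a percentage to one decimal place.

F_rel = (AUC_test/D_test) / (AUC_ref/D_ref)
      = (197.7/500) / (364.8/500)
      = 0.3954 / 0.7296 = 0.5419 = 54.19%

F_rel = 54.2%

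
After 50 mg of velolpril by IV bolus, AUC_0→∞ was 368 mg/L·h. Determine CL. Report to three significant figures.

CL = Dose_iv / AUC_0→∞
   = 50 / 368 = 0.13587 L/h

CL = 0.136 L/h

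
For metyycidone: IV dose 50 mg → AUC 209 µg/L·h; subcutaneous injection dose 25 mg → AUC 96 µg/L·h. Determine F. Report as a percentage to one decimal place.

F = 91.9%

F = (AUC_ev / D_ev) / (AUC_iv / D_iv)
  = (96/25) / (209/50)
  = 3.84 / 4.18 = 0.9187
  = 91.87%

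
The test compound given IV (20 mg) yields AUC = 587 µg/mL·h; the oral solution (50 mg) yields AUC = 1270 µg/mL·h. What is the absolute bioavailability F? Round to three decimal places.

F = 0.865

F = (AUC_ev / D_ev) / (AUC_iv / D_iv)
  = (1270/50) / (587/20)
  = 25.4 / 29.35 = 0.8654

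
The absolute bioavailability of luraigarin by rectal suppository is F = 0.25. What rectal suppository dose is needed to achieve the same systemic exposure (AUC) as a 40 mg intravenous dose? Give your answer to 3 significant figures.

D_rectal = 160 mg

For equal systemic exposure: F × D_ev = D_iv
D_ev = D_iv / F = 40 / 0.25 = 160 mg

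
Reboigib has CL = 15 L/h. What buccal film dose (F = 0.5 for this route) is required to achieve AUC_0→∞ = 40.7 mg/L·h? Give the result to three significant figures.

Dose = CL × AUC_0→∞ / F
     = 15 × 40.7 / 0.5 = 1221 mg

Dose = 1220 mg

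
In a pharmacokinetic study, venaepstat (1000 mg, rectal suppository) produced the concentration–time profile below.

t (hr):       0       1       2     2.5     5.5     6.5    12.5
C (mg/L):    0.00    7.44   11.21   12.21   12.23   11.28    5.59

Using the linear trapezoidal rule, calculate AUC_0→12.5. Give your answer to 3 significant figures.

Trapezoidal AUC_0→12.5:
  [0→1]: (0.00+7.44)/2 × 1 = 3.72
  [1→2]: (7.44+11.21)/2 × 1 = 9.325
  [2→2.5]: (11.21+12.21)/2 × 0.5 = 5.855
  [2.5→5.5]: (12.21+12.23)/2 × 3 = 36.66
  [5.5→6.5]: (12.23+11.28)/2 × 1 = 11.755
  [6.5→12.5]: (11.28+5.59)/2 × 6 = 50.61
  Sum = 117.925 mg/L·hr

AUC = 118 mg/L·hr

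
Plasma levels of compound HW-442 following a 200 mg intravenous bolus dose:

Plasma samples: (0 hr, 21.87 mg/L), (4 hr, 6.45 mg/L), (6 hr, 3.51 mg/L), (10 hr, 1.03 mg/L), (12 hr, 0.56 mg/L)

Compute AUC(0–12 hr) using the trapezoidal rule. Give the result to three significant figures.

Trapezoidal AUC_0→12:
  [0→4]: (21.87+6.45)/2 × 4 = 56.64
  [4→6]: (6.45+3.51)/2 × 2 = 9.96
  [6→10]: (3.51+1.03)/2 × 4 = 9.08
  [10→12]: (1.03+0.56)/2 × 2 = 1.59
  Sum = 77.27 mg/L·hr

AUC = 77.3 mg/L·hr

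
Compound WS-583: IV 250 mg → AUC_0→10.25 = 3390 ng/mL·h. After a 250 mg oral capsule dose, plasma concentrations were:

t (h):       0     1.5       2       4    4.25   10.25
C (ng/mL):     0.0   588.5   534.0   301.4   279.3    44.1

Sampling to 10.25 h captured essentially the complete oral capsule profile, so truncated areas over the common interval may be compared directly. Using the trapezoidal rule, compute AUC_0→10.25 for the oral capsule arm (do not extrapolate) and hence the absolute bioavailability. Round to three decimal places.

Trapezoidal AUC_0→10.25 (oral capsule):
  [0→1.5]: (0.0+588.5)/2 × 1.5 = 441.375
  [1.5→2]: (588.5+534.0)/2 × 0.5 = 280.625
  [2→4]: (534.0+301.4)/2 × 2 = 835.4
  [4→4.25]: (301.4+279.3)/2 × 0.25 = 72.5875
  [4.25→10.25]: (279.3+44.1)/2 × 6 = 970.2
  Sum = 2600.1875 ng/mL·h
F = (AUC_ev/D_ev)/(AUC_iv/D_iv) = (2600.1875/250)/(3390/250) = 10.40075/13.56 = 0.7670

F = 0.767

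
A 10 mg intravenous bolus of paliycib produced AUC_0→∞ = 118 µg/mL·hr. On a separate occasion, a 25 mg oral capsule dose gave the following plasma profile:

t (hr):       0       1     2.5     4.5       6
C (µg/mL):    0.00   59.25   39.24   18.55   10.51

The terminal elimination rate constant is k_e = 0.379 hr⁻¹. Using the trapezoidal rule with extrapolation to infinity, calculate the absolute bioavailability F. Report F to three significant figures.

F = 0.715

Trapezoidal AUC_0→6 (oral capsule):
  [0→1]: (0.00+59.25)/2 × 1 = 29.625
  [1→2.5]: (59.25+39.24)/2 × 1.5 = 73.8675
  [2.5→4.5]: (39.24+18.55)/2 × 2 = 57.79
  [4.5→6]: (18.55+10.51)/2 × 1.5 = 21.795
  Sum = 183.0775 µg/mL·hr
Tail: C_last/k_e = 10.51/0.379 = 27.731
AUC_0→∞ (oral capsule) = 183.0775 + 27.731 = 210.8085 µg/mL·hr
F = (AUC_ev/D_ev)/(AUC_iv/D_iv) = (210.8085/25)/(118/10) = 8.43234/11.8 = 0.7146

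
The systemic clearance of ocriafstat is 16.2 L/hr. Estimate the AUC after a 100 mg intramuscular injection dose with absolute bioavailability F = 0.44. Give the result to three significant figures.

AUC_0→∞ = F × Dose / CL
        = 0.44 × 100 / 16.2 = 2.71605 mg/L·hr

AUC = 2.72 mg/L·hr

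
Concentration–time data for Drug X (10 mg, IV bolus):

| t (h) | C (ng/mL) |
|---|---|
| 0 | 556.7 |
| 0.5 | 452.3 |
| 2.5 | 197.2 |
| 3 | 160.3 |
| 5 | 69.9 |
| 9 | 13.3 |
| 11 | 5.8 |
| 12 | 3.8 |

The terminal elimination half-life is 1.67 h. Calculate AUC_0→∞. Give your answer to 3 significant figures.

AUC = 1420 ng/mL·h

Trapezoidal AUC_0→12:
  [0→0.5]: (556.7+452.3)/2 × 0.5 = 252.25
  [0.5→2.5]: (452.3+197.2)/2 × 2 = 649.5
  [2.5→3]: (197.2+160.3)/2 × 0.5 = 89.375
  [3→5]: (160.3+69.9)/2 × 2 = 230.2
  [5→9]: (69.9+13.3)/2 × 4 = 166.4
  [9→11]: (13.3+5.8)/2 × 2 = 19.1
  [11→12]: (5.8+3.8)/2 × 1 = 4.8
  Sum = 1411.625 ng/mL·h
k_e = ln2 / t½ = 0.693147 / 1.67 = 0.4151 h^-1
Extrapolated tail: C_last / k_e = 3.8 / 0.4151 = 9.154
AUC_0→∞ = 1411.625 + 9.154 = 1420.779 ng/mL·h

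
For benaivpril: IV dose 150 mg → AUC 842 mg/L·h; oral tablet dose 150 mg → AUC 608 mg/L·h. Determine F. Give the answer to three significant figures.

F = 0.722

F = (AUC_ev / D_ev) / (AUC_iv / D_iv)
  = (608/150) / (842/150)
  = 4.05333 / 5.61333 = 0.7221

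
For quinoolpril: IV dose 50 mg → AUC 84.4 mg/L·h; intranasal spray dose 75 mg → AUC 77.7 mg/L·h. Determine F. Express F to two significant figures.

F = 0.61

F = (AUC_ev / D_ev) / (AUC_iv / D_iv)
  = (77.7/75) / (84.4/50)
  = 1.036 / 1.688 = 0.6137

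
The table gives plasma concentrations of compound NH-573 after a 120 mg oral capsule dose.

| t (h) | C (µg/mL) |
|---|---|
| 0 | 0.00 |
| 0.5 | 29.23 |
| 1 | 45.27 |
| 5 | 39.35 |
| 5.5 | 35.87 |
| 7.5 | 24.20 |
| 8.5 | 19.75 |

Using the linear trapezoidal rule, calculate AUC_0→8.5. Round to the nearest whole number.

Trapezoidal AUC_0→8.5:
  [0→0.5]: (0.00+29.23)/2 × 0.5 = 7.3075
  [0.5→1]: (29.23+45.27)/2 × 0.5 = 18.625
  [1→5]: (45.27+39.35)/2 × 4 = 169.24
  [5→5.5]: (39.35+35.87)/2 × 0.5 = 18.805
  [5.5→7.5]: (35.87+24.20)/2 × 2 = 60.07
  [7.5→8.5]: (24.20+19.75)/2 × 1 = 21.975
  Sum = 296.0225 µg/mL·h

AUC = 296 µg/mL·h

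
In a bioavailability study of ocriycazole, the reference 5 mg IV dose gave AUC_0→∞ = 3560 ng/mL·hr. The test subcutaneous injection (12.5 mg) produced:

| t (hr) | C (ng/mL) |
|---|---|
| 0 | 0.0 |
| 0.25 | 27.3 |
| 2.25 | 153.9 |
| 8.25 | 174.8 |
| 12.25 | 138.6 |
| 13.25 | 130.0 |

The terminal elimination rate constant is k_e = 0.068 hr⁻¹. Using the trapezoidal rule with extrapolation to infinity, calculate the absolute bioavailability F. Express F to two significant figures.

Trapezoidal AUC_0→13.25 (subcutaneous injection):
  [0→0.25]: (0.0+27.3)/2 × 0.25 = 3.4125
  [0.25→2.25]: (27.3+153.9)/2 × 2 = 181.2
  [2.25→8.25]: (153.9+174.8)/2 × 6 = 986.1
  [8.25→12.25]: (174.8+138.6)/2 × 4 = 626.8
  [12.25→13.25]: (138.6+130.0)/2 × 1 = 134.3
  Sum = 1931.8125 ng/mL·hr
Tail: C_last/k_e = 130.0/0.068 = 1911.765
AUC_0→∞ (subcutaneous injection) = 1931.8125 + 1911.765 = 3843.5775 ng/mL·hr
F = (AUC_ev/D_ev)/(AUC_iv/D_iv) = (3843.5775/12.5)/(3560/5) = 307.4862/712 = 0.4319

F = 0.43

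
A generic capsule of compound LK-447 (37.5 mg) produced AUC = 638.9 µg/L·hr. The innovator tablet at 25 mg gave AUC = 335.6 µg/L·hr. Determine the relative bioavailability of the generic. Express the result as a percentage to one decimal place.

F_rel = 126.9%

F_rel = (AUC_test/D_test) / (AUC_ref/D_ref)
      = (638.9/37.5) / (335.6/25)
      = 17.0373 / 13.424 = 1.2692 = 126.92%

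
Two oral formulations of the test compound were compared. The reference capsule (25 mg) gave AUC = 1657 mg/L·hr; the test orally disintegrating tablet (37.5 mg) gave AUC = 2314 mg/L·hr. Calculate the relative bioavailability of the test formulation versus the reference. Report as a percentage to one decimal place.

F_rel = (AUC_test/D_test) / (AUC_ref/D_ref)
      = (2314/37.5) / (1657/25)
      = 61.7067 / 66.28 = 0.9310 = 93.10%

F_rel = 93.1%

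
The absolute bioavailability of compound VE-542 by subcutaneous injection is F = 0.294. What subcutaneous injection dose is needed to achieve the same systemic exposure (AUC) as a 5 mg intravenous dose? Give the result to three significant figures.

For equal systemic exposure: F × D_ev = D_iv
D_ev = D_iv / F = 5 / 0.294 = 17.0068 mg

D_subcutaneous = 17.0 mg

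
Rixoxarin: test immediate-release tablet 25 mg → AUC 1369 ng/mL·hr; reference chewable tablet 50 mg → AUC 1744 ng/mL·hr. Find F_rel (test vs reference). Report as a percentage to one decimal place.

F_rel = (AUC_test/D_test) / (AUC_ref/D_ref)
      = (1369/25) / (1744/50)
      = 54.76 / 34.88 = 1.5700 = 157.00%

F_rel = 157.0%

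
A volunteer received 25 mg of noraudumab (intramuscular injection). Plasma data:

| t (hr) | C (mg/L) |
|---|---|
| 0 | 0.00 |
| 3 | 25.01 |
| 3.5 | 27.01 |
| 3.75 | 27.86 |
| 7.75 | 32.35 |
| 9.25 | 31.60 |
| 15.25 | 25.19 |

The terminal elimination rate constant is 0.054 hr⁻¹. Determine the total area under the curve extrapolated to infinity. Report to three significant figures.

Trapezoidal AUC_0→15.25:
  [0→3]: (0.00+25.01)/2 × 3 = 37.515
  [3→3.5]: (25.01+27.01)/2 × 0.5 = 13.005
  [3.5→3.75]: (27.01+27.86)/2 × 0.25 = 6.85875
  [3.75→7.75]: (27.86+32.35)/2 × 4 = 120.42
  [7.75→9.25]: (32.35+31.60)/2 × 1.5 = 47.9625
  [9.25→15.25]: (31.60+25.19)/2 × 6 = 170.37
  Sum = 396.13125 mg/L·hr
Extrapolated tail: C_last / k_e = 25.19 / 0.054 = 466.481
AUC_0→∞ = 396.13125 + 466.481 = 862.61225 mg/L·hr

AUC = 863 mg/L·hr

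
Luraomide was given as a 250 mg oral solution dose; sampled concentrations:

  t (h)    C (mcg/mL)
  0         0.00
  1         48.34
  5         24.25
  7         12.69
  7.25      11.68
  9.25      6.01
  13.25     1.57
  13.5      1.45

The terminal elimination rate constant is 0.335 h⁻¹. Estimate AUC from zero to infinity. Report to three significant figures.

AUC = 247 mcg/mL·h

Trapezoidal AUC_0→13.5:
  [0→1]: (0.00+48.34)/2 × 1 = 24.17
  [1→5]: (48.34+24.25)/2 × 4 = 145.18
  [5→7]: (24.25+12.69)/2 × 2 = 36.94
  [7→7.25]: (12.69+11.68)/2 × 0.25 = 3.04625
  [7.25→9.25]: (11.68+6.01)/2 × 2 = 17.69
  [9.25→13.25]: (6.01+1.57)/2 × 4 = 15.16
  [13.25→13.5]: (1.57+1.45)/2 × 0.25 = 0.3775
  Sum = 242.56375 mcg/mL·h
Extrapolated tail: C_last / k_e = 1.45 / 0.335 = 4.328
AUC_0→∞ = 242.56375 + 4.328 = 246.89175 mcg/mL·h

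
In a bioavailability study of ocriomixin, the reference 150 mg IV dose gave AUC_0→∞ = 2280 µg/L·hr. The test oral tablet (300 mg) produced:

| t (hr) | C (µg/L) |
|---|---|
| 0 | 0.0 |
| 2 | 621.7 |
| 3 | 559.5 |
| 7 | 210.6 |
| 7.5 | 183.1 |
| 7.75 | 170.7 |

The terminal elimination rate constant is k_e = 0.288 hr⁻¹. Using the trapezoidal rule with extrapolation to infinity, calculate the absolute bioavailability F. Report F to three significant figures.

Trapezoidal AUC_0→7.75 (oral tablet):
  [0→2]: (0.0+621.7)/2 × 2 = 621.7
  [2→3]: (621.7+559.5)/2 × 1 = 590.6
  [3→7]: (559.5+210.6)/2 × 4 = 1540.2
  [7→7.5]: (210.6+183.1)/2 × 0.5 = 98.425
  [7.5→7.75]: (183.1+170.7)/2 × 0.25 = 44.225
  Sum = 2895.15 µg/L·hr
Tail: C_last/k_e = 170.7/0.288 = 592.708
AUC_0→∞ (oral tablet) = 2895.15 + 592.708 = 3487.858 µg/L·hr
F = (AUC_ev/D_ev)/(AUC_iv/D_iv) = (3487.858/300)/(2280/150) = 11.6262/15.2 = 0.7649

F = 0.765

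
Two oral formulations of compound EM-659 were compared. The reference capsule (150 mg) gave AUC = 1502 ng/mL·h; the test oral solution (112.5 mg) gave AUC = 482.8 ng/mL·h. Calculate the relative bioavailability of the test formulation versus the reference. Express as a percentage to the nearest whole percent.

F_rel = (AUC_test/D_test) / (AUC_ref/D_ref)
      = (482.8/112.5) / (1502/150)
      = 4.29156 / 10.0133 = 0.4286 = 42.86%

F_rel = 43%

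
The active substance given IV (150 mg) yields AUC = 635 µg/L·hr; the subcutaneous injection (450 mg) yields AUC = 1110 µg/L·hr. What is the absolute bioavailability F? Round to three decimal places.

F = 0.583

F = (AUC_ev / D_ev) / (AUC_iv / D_iv)
  = (1110/450) / (635/150)
  = 2.46667 / 4.23333 = 0.5827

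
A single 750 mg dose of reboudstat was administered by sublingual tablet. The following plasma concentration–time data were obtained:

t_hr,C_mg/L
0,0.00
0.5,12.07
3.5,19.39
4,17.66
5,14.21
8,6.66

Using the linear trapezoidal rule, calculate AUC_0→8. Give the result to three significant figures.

Trapezoidal AUC_0→8:
  [0→0.5]: (0.00+12.07)/2 × 0.5 = 3.0175
  [0.5→3.5]: (12.07+19.39)/2 × 3 = 47.19
  [3.5→4]: (19.39+17.66)/2 × 0.5 = 9.2625
  [4→5]: (17.66+14.21)/2 × 1 = 15.935
  [5→8]: (14.21+6.66)/2 × 3 = 31.305
  Sum = 106.71 mg/L·hr

AUC = 107 mg/L·hr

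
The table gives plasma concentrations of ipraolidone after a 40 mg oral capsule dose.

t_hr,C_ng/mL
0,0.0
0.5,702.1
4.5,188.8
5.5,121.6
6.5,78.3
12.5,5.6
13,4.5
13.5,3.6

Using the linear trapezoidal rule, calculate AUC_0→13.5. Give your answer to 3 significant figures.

Trapezoidal AUC_0→13.5:
  [0→0.5]: (0.0+702.1)/2 × 0.5 = 175.525
  [0.5→4.5]: (702.1+188.8)/2 × 4 = 1781.8
  [4.5→5.5]: (188.8+121.6)/2 × 1 = 155.2
  [5.5→6.5]: (121.6+78.3)/2 × 1 = 99.95
  [6.5→12.5]: (78.3+5.6)/2 × 6 = 251.7
  [12.5→13]: (5.6+4.5)/2 × 0.5 = 2.525
  [13→13.5]: (4.5+3.6)/2 × 0.5 = 2.025
  Sum = 2468.725 ng/mL·hr

AUC = 2470 ng/mL·hr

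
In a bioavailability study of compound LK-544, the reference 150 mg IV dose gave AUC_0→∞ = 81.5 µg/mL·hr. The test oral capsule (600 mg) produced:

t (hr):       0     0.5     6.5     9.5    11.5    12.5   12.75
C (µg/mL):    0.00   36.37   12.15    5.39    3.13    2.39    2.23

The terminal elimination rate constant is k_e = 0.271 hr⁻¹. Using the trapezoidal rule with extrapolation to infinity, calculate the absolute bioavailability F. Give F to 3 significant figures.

F = 0.617

Trapezoidal AUC_0→12.75 (oral capsule):
  [0→0.5]: (0.00+36.37)/2 × 0.5 = 9.0925
  [0.5→6.5]: (36.37+12.15)/2 × 6 = 145.56
  [6.5→9.5]: (12.15+5.39)/2 × 3 = 26.31
  [9.5→11.5]: (5.39+3.13)/2 × 2 = 8.52
  [11.5→12.5]: (3.13+2.39)/2 × 1 = 2.76
  [12.5→12.75]: (2.39+2.23)/2 × 0.25 = 0.5775
  Sum = 192.82 µg/mL·hr
Tail: C_last/k_e = 2.23/0.271 = 8.229
AUC_0→∞ (oral capsule) = 192.82 + 8.229 = 201.049 µg/mL·hr
F = (AUC_ev/D_ev)/(AUC_iv/D_iv) = (201.049/600)/(81.5/150) = 0.335082/0.543333 = 0.6167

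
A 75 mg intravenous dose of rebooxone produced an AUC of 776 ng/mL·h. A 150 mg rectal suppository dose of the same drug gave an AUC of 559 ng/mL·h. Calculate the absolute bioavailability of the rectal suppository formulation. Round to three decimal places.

F = (AUC_ev / D_ev) / (AUC_iv / D_iv)
  = (559/150) / (776/75)
  = 3.72667 / 10.3467 = 0.3602

F = 0.360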